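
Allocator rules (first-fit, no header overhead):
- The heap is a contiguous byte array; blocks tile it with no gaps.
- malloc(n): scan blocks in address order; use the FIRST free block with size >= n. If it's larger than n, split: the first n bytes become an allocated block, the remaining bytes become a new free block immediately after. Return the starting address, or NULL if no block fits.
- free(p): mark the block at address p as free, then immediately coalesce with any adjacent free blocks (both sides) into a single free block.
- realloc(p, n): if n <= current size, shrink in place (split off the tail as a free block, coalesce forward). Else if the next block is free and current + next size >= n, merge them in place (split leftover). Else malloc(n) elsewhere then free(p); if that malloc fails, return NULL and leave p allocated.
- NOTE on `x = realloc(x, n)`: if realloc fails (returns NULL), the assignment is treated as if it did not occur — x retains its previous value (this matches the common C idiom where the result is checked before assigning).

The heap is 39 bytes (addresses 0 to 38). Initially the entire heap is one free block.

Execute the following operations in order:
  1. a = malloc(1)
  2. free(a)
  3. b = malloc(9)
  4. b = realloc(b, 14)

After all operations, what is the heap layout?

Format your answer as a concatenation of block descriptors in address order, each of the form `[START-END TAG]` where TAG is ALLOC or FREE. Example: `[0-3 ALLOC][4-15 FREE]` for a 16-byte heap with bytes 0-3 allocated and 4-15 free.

Answer: [0-13 ALLOC][14-38 FREE]

Derivation:
Op 1: a = malloc(1) -> a = 0; heap: [0-0 ALLOC][1-38 FREE]
Op 2: free(a) -> (freed a); heap: [0-38 FREE]
Op 3: b = malloc(9) -> b = 0; heap: [0-8 ALLOC][9-38 FREE]
Op 4: b = realloc(b, 14) -> b = 0; heap: [0-13 ALLOC][14-38 FREE]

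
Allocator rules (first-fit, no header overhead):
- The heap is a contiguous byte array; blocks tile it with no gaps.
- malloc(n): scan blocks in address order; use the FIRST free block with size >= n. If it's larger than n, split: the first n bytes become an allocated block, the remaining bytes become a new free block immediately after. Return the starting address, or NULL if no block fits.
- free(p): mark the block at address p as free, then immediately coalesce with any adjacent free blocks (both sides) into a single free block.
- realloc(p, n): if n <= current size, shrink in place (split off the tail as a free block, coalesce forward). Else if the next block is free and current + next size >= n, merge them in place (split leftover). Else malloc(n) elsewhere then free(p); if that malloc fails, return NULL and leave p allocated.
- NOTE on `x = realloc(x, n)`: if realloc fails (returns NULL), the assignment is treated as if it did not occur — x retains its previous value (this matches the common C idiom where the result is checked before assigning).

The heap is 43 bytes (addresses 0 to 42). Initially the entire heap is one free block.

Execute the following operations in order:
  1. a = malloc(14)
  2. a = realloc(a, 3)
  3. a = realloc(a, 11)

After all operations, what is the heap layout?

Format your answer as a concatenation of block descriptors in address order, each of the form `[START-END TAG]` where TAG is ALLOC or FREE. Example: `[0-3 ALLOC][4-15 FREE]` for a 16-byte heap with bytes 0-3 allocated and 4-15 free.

Answer: [0-10 ALLOC][11-42 FREE]

Derivation:
Op 1: a = malloc(14) -> a = 0; heap: [0-13 ALLOC][14-42 FREE]
Op 2: a = realloc(a, 3) -> a = 0; heap: [0-2 ALLOC][3-42 FREE]
Op 3: a = realloc(a, 11) -> a = 0; heap: [0-10 ALLOC][11-42 FREE]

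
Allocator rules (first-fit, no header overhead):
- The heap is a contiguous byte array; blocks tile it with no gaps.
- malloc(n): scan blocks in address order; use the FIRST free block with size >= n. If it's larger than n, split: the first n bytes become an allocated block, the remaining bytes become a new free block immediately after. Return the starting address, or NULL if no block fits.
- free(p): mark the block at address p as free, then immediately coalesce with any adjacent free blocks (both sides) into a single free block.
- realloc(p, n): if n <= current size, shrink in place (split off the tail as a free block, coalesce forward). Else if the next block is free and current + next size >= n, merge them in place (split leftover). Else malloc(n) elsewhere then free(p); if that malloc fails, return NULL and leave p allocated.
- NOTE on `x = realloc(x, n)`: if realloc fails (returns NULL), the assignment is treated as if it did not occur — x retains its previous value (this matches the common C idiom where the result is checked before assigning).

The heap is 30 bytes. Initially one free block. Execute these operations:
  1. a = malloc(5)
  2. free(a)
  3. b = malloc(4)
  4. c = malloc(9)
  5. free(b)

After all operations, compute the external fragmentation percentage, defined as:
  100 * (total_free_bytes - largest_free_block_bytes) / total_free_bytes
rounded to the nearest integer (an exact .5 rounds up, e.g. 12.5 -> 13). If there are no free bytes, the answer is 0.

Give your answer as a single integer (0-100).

Op 1: a = malloc(5) -> a = 0; heap: [0-4 ALLOC][5-29 FREE]
Op 2: free(a) -> (freed a); heap: [0-29 FREE]
Op 3: b = malloc(4) -> b = 0; heap: [0-3 ALLOC][4-29 FREE]
Op 4: c = malloc(9) -> c = 4; heap: [0-3 ALLOC][4-12 ALLOC][13-29 FREE]
Op 5: free(b) -> (freed b); heap: [0-3 FREE][4-12 ALLOC][13-29 FREE]
Free blocks: [4 17] total_free=21 largest=17 -> 100*(21-17)/21 = 400/21 ≈ 19.048 -> rounds to 19

Answer: 19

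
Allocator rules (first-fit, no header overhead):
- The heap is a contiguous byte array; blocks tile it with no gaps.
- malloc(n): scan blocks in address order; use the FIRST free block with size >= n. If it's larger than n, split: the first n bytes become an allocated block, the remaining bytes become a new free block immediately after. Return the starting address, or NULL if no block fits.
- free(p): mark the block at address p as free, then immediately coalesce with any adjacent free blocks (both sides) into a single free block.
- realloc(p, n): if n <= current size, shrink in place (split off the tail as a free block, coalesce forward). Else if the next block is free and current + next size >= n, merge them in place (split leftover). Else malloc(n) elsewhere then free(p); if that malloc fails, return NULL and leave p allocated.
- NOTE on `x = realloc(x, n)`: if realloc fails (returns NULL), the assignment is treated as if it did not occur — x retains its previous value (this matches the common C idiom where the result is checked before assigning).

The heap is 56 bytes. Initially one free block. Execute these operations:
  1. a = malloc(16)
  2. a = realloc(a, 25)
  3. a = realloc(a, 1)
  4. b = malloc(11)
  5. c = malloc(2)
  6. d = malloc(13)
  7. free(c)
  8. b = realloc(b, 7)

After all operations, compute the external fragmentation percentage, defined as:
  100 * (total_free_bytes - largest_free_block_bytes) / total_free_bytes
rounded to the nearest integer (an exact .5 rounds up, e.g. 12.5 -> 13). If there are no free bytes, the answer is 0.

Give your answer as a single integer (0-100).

Op 1: a = malloc(16) -> a = 0; heap: [0-15 ALLOC][16-55 FREE]
Op 2: a = realloc(a, 25) -> a = 0; heap: [0-24 ALLOC][25-55 FREE]
Op 3: a = realloc(a, 1) -> a = 0; heap: [0-0 ALLOC][1-55 FREE]
Op 4: b = malloc(11) -> b = 1; heap: [0-0 ALLOC][1-11 ALLOC][12-55 FREE]
Op 5: c = malloc(2) -> c = 12; heap: [0-0 ALLOC][1-11 ALLOC][12-13 ALLOC][14-55 FREE]
Op 6: d = malloc(13) -> d = 14; heap: [0-0 ALLOC][1-11 ALLOC][12-13 ALLOC][14-26 ALLOC][27-55 FREE]
Op 7: free(c) -> (freed c); heap: [0-0 ALLOC][1-11 ALLOC][12-13 FREE][14-26 ALLOC][27-55 FREE]
Op 8: b = realloc(b, 7) -> b = 1; heap: [0-0 ALLOC][1-7 ALLOC][8-13 FREE][14-26 ALLOC][27-55 FREE]
Free blocks: [6 29] total_free=35 largest=29 -> 100*(35-29)/35 = 600/35 ≈ 17.143 -> rounds to 17

Answer: 17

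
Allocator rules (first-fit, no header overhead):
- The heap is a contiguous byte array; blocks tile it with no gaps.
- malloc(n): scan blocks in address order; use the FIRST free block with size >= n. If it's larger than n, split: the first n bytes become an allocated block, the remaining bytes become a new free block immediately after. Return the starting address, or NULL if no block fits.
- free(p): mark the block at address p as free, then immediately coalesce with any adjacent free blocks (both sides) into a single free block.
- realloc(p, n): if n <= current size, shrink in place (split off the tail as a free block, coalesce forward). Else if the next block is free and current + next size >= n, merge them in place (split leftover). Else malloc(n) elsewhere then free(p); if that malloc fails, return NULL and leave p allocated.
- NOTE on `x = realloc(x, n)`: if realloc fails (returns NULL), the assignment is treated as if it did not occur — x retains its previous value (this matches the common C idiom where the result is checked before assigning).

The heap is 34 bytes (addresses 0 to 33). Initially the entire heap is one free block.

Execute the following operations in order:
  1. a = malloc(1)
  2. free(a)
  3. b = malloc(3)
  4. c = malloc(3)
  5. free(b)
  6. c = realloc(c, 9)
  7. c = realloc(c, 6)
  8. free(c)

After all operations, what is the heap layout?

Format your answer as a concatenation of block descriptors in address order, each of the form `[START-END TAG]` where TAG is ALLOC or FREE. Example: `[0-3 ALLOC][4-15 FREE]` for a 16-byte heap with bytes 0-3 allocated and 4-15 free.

Answer: [0-33 FREE]

Derivation:
Op 1: a = malloc(1) -> a = 0; heap: [0-0 ALLOC][1-33 FREE]
Op 2: free(a) -> (freed a); heap: [0-33 FREE]
Op 3: b = malloc(3) -> b = 0; heap: [0-2 ALLOC][3-33 FREE]
Op 4: c = malloc(3) -> c = 3; heap: [0-2 ALLOC][3-5 ALLOC][6-33 FREE]
Op 5: free(b) -> (freed b); heap: [0-2 FREE][3-5 ALLOC][6-33 FREE]
Op 6: c = realloc(c, 9) -> c = 3; heap: [0-2 FREE][3-11 ALLOC][12-33 FREE]
Op 7: c = realloc(c, 6) -> c = 3; heap: [0-2 FREE][3-8 ALLOC][9-33 FREE]
Op 8: free(c) -> (freed c); heap: [0-33 FREE]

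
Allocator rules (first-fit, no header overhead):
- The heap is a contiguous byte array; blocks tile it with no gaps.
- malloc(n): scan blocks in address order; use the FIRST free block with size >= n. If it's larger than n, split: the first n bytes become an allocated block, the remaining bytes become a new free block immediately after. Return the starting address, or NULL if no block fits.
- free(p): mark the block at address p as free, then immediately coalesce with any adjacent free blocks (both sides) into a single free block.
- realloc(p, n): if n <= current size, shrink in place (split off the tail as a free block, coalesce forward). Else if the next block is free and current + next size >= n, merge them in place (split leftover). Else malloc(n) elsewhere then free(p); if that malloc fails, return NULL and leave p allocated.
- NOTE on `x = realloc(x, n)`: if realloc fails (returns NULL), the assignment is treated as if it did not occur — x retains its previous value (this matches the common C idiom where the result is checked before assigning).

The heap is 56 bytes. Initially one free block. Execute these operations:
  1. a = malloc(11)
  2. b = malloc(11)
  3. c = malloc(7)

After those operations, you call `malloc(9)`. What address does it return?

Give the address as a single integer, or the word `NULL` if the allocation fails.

Op 1: a = malloc(11) -> a = 0; heap: [0-10 ALLOC][11-55 FREE]
Op 2: b = malloc(11) -> b = 11; heap: [0-10 ALLOC][11-21 ALLOC][22-55 FREE]
Op 3: c = malloc(7) -> c = 22; heap: [0-10 ALLOC][11-21 ALLOC][22-28 ALLOC][29-55 FREE]
malloc(9): first-fit scan over [0-10 ALLOC][11-21 ALLOC][22-28 ALLOC][29-55 FREE] -> 29

Answer: 29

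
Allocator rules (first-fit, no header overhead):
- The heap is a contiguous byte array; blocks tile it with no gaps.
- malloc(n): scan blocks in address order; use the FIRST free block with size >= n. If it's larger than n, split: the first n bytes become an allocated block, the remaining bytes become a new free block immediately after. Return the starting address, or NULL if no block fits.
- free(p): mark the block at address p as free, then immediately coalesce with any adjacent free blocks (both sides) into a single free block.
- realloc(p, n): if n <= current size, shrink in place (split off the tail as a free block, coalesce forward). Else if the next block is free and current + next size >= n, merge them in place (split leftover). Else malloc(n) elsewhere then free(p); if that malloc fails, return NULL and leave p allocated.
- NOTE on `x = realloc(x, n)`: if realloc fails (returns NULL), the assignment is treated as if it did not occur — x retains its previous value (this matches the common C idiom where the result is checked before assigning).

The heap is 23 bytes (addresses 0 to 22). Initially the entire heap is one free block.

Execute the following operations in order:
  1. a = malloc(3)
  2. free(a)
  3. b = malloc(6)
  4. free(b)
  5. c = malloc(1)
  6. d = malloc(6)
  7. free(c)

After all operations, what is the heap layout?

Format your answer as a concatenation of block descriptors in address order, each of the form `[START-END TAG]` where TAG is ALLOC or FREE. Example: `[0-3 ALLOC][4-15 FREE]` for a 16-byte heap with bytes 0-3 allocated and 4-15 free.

Answer: [0-0 FREE][1-6 ALLOC][7-22 FREE]

Derivation:
Op 1: a = malloc(3) -> a = 0; heap: [0-2 ALLOC][3-22 FREE]
Op 2: free(a) -> (freed a); heap: [0-22 FREE]
Op 3: b = malloc(6) -> b = 0; heap: [0-5 ALLOC][6-22 FREE]
Op 4: free(b) -> (freed b); heap: [0-22 FREE]
Op 5: c = malloc(1) -> c = 0; heap: [0-0 ALLOC][1-22 FREE]
Op 6: d = malloc(6) -> d = 1; heap: [0-0 ALLOC][1-6 ALLOC][7-22 FREE]
Op 7: free(c) -> (freed c); heap: [0-0 FREE][1-6 ALLOC][7-22 FREE]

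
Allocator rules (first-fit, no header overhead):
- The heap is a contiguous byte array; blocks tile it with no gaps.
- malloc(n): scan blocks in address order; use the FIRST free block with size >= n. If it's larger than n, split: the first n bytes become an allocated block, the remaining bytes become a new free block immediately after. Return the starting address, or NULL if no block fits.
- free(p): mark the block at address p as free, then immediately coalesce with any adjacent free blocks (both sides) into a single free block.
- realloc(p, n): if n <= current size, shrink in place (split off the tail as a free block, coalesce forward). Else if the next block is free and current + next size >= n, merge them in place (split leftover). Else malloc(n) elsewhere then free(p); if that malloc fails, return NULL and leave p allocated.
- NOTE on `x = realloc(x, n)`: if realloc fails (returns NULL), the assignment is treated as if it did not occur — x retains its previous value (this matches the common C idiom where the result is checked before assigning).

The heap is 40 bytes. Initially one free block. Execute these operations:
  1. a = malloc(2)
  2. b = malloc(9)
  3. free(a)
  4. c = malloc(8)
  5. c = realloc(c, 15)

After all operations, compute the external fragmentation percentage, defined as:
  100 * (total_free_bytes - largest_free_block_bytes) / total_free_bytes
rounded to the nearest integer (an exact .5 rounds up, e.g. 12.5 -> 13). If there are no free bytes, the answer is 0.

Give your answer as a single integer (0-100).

Op 1: a = malloc(2) -> a = 0; heap: [0-1 ALLOC][2-39 FREE]
Op 2: b = malloc(9) -> b = 2; heap: [0-1 ALLOC][2-10 ALLOC][11-39 FREE]
Op 3: free(a) -> (freed a); heap: [0-1 FREE][2-10 ALLOC][11-39 FREE]
Op 4: c = malloc(8) -> c = 11; heap: [0-1 FREE][2-10 ALLOC][11-18 ALLOC][19-39 FREE]
Op 5: c = realloc(c, 15) -> c = 11; heap: [0-1 FREE][2-10 ALLOC][11-25 ALLOC][26-39 FREE]
Free blocks: [2 14] total_free=16 largest=14 -> 100*(16-14)/16 = 200/16 = 12.5 -> rounds to 13

Answer: 13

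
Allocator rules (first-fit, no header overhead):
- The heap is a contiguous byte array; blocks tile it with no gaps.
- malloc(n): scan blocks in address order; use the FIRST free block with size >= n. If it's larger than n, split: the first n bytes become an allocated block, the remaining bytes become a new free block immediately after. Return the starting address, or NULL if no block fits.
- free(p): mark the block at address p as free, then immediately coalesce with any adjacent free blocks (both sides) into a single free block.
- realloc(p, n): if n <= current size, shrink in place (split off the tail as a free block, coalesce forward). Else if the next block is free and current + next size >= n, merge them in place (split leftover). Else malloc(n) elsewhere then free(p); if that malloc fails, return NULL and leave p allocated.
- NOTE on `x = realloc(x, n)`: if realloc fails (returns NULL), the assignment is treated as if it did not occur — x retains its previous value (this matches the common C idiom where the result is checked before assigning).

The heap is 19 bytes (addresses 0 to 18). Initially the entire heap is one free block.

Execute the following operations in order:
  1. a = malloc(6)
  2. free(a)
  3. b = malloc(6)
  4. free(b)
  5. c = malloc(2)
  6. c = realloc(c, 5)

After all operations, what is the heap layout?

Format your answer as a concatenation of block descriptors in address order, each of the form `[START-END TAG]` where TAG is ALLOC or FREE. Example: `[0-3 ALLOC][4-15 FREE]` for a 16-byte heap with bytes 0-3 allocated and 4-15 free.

Op 1: a = malloc(6) -> a = 0; heap: [0-5 ALLOC][6-18 FREE]
Op 2: free(a) -> (freed a); heap: [0-18 FREE]
Op 3: b = malloc(6) -> b = 0; heap: [0-5 ALLOC][6-18 FREE]
Op 4: free(b) -> (freed b); heap: [0-18 FREE]
Op 5: c = malloc(2) -> c = 0; heap: [0-1 ALLOC][2-18 FREE]
Op 6: c = realloc(c, 5) -> c = 0; heap: [0-4 ALLOC][5-18 FREE]

Answer: [0-4 ALLOC][5-18 FREE]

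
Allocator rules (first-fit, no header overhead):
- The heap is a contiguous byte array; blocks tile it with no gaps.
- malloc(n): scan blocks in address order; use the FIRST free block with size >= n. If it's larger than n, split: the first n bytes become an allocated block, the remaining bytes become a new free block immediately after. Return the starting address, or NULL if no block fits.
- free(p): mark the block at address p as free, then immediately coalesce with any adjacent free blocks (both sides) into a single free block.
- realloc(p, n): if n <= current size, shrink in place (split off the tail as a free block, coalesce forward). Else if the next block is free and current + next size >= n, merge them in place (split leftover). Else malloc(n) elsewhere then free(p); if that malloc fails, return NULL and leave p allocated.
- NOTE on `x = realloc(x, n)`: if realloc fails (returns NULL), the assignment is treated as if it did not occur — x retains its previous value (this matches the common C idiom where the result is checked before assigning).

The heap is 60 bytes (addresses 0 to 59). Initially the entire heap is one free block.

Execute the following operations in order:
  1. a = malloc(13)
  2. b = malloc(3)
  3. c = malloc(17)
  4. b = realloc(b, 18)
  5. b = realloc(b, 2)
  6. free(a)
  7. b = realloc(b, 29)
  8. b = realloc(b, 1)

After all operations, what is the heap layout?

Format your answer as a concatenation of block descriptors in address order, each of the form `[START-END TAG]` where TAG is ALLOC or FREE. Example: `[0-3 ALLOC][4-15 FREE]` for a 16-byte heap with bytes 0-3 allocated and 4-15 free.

Answer: [0-15 FREE][16-32 ALLOC][33-33 ALLOC][34-59 FREE]

Derivation:
Op 1: a = malloc(13) -> a = 0; heap: [0-12 ALLOC][13-59 FREE]
Op 2: b = malloc(3) -> b = 13; heap: [0-12 ALLOC][13-15 ALLOC][16-59 FREE]
Op 3: c = malloc(17) -> c = 16; heap: [0-12 ALLOC][13-15 ALLOC][16-32 ALLOC][33-59 FREE]
Op 4: b = realloc(b, 18) -> b = 33; heap: [0-12 ALLOC][13-15 FREE][16-32 ALLOC][33-50 ALLOC][51-59 FREE]
Op 5: b = realloc(b, 2) -> b = 33; heap: [0-12 ALLOC][13-15 FREE][16-32 ALLOC][33-34 ALLOC][35-59 FREE]
Op 6: free(a) -> (freed a); heap: [0-15 FREE][16-32 ALLOC][33-34 ALLOC][35-59 FREE]
Op 7: b = realloc(b, 29) -> NULL (b unchanged); heap: [0-15 FREE][16-32 ALLOC][33-34 ALLOC][35-59 FREE]
Op 8: b = realloc(b, 1) -> b = 33; heap: [0-15 FREE][16-32 ALLOC][33-33 ALLOC][34-59 FREE]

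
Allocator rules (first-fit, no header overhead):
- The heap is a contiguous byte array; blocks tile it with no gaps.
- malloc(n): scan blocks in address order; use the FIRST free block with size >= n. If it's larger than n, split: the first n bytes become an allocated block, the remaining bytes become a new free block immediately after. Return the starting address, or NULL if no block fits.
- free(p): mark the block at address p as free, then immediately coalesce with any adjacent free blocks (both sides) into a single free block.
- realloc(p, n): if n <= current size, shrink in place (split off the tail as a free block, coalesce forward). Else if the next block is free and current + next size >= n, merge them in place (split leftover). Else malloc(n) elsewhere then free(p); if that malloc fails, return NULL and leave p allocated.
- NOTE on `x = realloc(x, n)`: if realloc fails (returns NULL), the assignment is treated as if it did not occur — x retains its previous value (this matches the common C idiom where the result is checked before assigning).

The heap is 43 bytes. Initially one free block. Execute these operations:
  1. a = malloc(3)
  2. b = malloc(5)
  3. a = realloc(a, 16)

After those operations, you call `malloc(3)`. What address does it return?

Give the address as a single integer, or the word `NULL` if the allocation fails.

Answer: 0

Derivation:
Op 1: a = malloc(3) -> a = 0; heap: [0-2 ALLOC][3-42 FREE]
Op 2: b = malloc(5) -> b = 3; heap: [0-2 ALLOC][3-7 ALLOC][8-42 FREE]
Op 3: a = realloc(a, 16) -> a = 8; heap: [0-2 FREE][3-7 ALLOC][8-23 ALLOC][24-42 FREE]
malloc(3): first-fit scan over [0-2 FREE][3-7 ALLOC][8-23 ALLOC][24-42 FREE] -> 0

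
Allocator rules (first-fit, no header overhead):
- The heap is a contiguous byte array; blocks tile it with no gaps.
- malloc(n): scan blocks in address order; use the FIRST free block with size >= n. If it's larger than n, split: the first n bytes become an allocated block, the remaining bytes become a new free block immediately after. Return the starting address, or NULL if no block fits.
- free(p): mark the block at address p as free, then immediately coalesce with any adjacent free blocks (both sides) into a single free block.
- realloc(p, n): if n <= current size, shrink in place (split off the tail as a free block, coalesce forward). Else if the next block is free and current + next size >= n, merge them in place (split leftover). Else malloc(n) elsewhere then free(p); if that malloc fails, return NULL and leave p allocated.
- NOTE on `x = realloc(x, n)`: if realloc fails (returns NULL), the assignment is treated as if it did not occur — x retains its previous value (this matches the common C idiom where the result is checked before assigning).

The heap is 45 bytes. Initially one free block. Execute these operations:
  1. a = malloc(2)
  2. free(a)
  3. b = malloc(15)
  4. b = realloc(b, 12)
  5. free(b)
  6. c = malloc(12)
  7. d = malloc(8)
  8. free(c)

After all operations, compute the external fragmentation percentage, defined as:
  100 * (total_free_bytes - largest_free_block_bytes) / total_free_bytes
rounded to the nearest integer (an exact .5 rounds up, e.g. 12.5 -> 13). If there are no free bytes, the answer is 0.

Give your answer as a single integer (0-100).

Op 1: a = malloc(2) -> a = 0; heap: [0-1 ALLOC][2-44 FREE]
Op 2: free(a) -> (freed a); heap: [0-44 FREE]
Op 3: b = malloc(15) -> b = 0; heap: [0-14 ALLOC][15-44 FREE]
Op 4: b = realloc(b, 12) -> b = 0; heap: [0-11 ALLOC][12-44 FREE]
Op 5: free(b) -> (freed b); heap: [0-44 FREE]
Op 6: c = malloc(12) -> c = 0; heap: [0-11 ALLOC][12-44 FREE]
Op 7: d = malloc(8) -> d = 12; heap: [0-11 ALLOC][12-19 ALLOC][20-44 FREE]
Op 8: free(c) -> (freed c); heap: [0-11 FREE][12-19 ALLOC][20-44 FREE]
Free blocks: [12 25] total_free=37 largest=25 -> 100*(37-25)/37 = 1200/37 ≈ 32.432 -> rounds to 32

Answer: 32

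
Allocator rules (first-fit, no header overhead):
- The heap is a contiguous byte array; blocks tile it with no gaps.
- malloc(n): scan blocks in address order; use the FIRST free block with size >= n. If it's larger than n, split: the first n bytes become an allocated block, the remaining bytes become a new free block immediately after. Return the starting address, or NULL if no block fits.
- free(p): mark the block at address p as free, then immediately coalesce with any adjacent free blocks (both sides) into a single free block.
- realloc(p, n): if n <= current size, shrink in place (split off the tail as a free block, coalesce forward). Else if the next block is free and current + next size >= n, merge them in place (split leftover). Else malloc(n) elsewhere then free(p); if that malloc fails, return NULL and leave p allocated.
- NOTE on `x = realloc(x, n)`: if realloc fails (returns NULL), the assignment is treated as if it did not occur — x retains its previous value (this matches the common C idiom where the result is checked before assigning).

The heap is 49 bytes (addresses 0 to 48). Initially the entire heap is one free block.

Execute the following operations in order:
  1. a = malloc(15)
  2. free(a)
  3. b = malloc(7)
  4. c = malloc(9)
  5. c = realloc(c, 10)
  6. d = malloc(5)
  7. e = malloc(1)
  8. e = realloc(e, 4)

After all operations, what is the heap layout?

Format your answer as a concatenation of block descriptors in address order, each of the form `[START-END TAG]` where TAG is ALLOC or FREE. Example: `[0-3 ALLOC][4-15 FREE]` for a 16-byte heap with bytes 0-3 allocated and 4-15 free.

Op 1: a = malloc(15) -> a = 0; heap: [0-14 ALLOC][15-48 FREE]
Op 2: free(a) -> (freed a); heap: [0-48 FREE]
Op 3: b = malloc(7) -> b = 0; heap: [0-6 ALLOC][7-48 FREE]
Op 4: c = malloc(9) -> c = 7; heap: [0-6 ALLOC][7-15 ALLOC][16-48 FREE]
Op 5: c = realloc(c, 10) -> c = 7; heap: [0-6 ALLOC][7-16 ALLOC][17-48 FREE]
Op 6: d = malloc(5) -> d = 17; heap: [0-6 ALLOC][7-16 ALLOC][17-21 ALLOC][22-48 FREE]
Op 7: e = malloc(1) -> e = 22; heap: [0-6 ALLOC][7-16 ALLOC][17-21 ALLOC][22-22 ALLOC][23-48 FREE]
Op 8: e = realloc(e, 4) -> e = 22; heap: [0-6 ALLOC][7-16 ALLOC][17-21 ALLOC][22-25 ALLOC][26-48 FREE]

Answer: [0-6 ALLOC][7-16 ALLOC][17-21 ALLOC][22-25 ALLOC][26-48 FREE]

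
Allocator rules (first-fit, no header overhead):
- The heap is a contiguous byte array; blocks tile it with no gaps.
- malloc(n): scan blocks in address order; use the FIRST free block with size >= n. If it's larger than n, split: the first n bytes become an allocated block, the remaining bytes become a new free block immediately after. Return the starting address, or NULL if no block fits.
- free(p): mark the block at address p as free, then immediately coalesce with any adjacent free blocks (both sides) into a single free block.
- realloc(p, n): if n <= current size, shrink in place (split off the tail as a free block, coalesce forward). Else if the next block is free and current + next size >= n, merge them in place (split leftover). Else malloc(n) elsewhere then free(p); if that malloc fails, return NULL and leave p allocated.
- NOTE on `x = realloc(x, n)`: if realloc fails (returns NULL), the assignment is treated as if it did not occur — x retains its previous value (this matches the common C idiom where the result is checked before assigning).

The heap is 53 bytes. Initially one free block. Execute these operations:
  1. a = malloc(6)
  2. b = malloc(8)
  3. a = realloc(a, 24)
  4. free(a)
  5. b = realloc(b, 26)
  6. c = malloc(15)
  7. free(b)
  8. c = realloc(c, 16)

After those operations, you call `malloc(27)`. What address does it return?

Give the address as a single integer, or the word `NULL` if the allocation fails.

Op 1: a = malloc(6) -> a = 0; heap: [0-5 ALLOC][6-52 FREE]
Op 2: b = malloc(8) -> b = 6; heap: [0-5 ALLOC][6-13 ALLOC][14-52 FREE]
Op 3: a = realloc(a, 24) -> a = 14; heap: [0-5 FREE][6-13 ALLOC][14-37 ALLOC][38-52 FREE]
Op 4: free(a) -> (freed a); heap: [0-5 FREE][6-13 ALLOC][14-52 FREE]
Op 5: b = realloc(b, 26) -> b = 6; heap: [0-5 FREE][6-31 ALLOC][32-52 FREE]
Op 6: c = malloc(15) -> c = 32; heap: [0-5 FREE][6-31 ALLOC][32-46 ALLOC][47-52 FREE]
Op 7: free(b) -> (freed b); heap: [0-31 FREE][32-46 ALLOC][47-52 FREE]
Op 8: c = realloc(c, 16) -> c = 32; heap: [0-31 FREE][32-47 ALLOC][48-52 FREE]
malloc(27): first-fit scan over [0-31 FREE][32-47 ALLOC][48-52 FREE] -> 0

Answer: 0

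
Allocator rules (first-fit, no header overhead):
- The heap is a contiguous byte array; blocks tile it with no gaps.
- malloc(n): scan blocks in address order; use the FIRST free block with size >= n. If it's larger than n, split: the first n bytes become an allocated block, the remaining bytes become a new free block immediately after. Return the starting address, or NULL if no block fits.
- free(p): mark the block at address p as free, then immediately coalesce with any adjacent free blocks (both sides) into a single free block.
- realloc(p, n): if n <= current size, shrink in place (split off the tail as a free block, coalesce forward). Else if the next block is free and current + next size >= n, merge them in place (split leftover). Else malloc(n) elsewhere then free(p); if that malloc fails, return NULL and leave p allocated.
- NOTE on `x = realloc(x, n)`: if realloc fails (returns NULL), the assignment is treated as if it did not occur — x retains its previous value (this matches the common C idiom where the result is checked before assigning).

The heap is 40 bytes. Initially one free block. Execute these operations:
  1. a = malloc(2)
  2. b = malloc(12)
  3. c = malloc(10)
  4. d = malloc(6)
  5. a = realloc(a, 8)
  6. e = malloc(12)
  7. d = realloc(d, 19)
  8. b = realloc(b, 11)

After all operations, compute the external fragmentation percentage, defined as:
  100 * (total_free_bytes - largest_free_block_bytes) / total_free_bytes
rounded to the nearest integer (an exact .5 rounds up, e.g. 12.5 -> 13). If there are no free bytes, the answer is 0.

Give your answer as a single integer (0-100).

Op 1: a = malloc(2) -> a = 0; heap: [0-1 ALLOC][2-39 FREE]
Op 2: b = malloc(12) -> b = 2; heap: [0-1 ALLOC][2-13 ALLOC][14-39 FREE]
Op 3: c = malloc(10) -> c = 14; heap: [0-1 ALLOC][2-13 ALLOC][14-23 ALLOC][24-39 FREE]
Op 4: d = malloc(6) -> d = 24; heap: [0-1 ALLOC][2-13 ALLOC][14-23 ALLOC][24-29 ALLOC][30-39 FREE]
Op 5: a = realloc(a, 8) -> a = 30; heap: [0-1 FREE][2-13 ALLOC][14-23 ALLOC][24-29 ALLOC][30-37 ALLOC][38-39 FREE]
Op 6: e = malloc(12) -> e = NULL; heap: [0-1 FREE][2-13 ALLOC][14-23 ALLOC][24-29 ALLOC][30-37 ALLOC][38-39 FREE]
Op 7: d = realloc(d, 19) -> NULL (d unchanged); heap: [0-1 FREE][2-13 ALLOC][14-23 ALLOC][24-29 ALLOC][30-37 ALLOC][38-39 FREE]
Op 8: b = realloc(b, 11) -> b = 2; heap: [0-1 FREE][2-12 ALLOC][13-13 FREE][14-23 ALLOC][24-29 ALLOC][30-37 ALLOC][38-39 FREE]
Free blocks: [2 1 2] total_free=5 largest=2 -> 100*(5-2)/5 = 300/5 = 60

Answer: 60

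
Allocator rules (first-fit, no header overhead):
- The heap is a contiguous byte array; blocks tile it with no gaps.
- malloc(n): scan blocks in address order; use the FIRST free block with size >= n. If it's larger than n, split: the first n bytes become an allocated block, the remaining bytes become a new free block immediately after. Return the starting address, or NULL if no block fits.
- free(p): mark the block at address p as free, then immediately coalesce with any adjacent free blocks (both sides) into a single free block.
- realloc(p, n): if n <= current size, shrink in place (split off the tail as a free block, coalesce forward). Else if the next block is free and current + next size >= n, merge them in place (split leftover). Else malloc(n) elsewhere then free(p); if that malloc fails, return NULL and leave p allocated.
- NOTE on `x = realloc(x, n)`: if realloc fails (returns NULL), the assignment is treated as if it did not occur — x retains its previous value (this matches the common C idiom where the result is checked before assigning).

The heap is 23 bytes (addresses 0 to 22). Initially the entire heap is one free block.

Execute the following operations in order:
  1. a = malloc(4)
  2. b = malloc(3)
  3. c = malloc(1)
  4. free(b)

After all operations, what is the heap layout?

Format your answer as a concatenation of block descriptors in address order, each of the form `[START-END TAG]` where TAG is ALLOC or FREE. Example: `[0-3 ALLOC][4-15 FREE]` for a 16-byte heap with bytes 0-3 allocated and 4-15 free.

Op 1: a = malloc(4) -> a = 0; heap: [0-3 ALLOC][4-22 FREE]
Op 2: b = malloc(3) -> b = 4; heap: [0-3 ALLOC][4-6 ALLOC][7-22 FREE]
Op 3: c = malloc(1) -> c = 7; heap: [0-3 ALLOC][4-6 ALLOC][7-7 ALLOC][8-22 FREE]
Op 4: free(b) -> (freed b); heap: [0-3 ALLOC][4-6 FREE][7-7 ALLOC][8-22 FREE]

Answer: [0-3 ALLOC][4-6 FREE][7-7 ALLOC][8-22 FREE]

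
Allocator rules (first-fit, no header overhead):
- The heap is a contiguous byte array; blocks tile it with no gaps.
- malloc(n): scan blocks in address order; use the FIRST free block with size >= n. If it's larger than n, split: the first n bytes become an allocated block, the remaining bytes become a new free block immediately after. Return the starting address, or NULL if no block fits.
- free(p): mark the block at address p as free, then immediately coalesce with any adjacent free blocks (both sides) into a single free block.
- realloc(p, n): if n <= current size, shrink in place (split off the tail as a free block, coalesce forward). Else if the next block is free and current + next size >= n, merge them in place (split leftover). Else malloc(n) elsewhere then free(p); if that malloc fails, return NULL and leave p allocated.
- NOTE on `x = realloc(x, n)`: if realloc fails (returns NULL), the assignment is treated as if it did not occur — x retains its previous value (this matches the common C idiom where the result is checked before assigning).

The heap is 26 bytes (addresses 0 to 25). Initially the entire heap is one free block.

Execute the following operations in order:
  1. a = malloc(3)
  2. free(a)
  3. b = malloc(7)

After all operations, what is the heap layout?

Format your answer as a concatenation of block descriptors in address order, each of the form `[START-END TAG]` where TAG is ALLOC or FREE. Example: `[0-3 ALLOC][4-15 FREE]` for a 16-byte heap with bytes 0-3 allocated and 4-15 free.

Op 1: a = malloc(3) -> a = 0; heap: [0-2 ALLOC][3-25 FREE]
Op 2: free(a) -> (freed a); heap: [0-25 FREE]
Op 3: b = malloc(7) -> b = 0; heap: [0-6 ALLOC][7-25 FREE]

Answer: [0-6 ALLOC][7-25 FREE]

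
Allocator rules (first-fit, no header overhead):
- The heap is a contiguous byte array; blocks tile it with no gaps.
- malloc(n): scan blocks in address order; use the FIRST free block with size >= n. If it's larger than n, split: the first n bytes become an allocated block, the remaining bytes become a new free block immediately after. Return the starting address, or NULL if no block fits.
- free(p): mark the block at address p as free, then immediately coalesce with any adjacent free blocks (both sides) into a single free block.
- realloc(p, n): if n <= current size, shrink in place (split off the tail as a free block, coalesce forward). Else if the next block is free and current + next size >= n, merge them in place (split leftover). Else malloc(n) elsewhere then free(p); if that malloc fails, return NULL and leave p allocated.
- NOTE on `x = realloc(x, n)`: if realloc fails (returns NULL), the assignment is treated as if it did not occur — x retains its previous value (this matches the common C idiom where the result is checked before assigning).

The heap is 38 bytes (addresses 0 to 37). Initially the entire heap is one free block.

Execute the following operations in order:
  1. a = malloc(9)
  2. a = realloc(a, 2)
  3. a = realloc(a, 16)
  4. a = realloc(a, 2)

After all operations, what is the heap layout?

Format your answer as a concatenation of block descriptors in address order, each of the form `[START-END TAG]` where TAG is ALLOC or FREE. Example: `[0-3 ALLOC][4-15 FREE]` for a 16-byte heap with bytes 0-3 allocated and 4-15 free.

Answer: [0-1 ALLOC][2-37 FREE]

Derivation:
Op 1: a = malloc(9) -> a = 0; heap: [0-8 ALLOC][9-37 FREE]
Op 2: a = realloc(a, 2) -> a = 0; heap: [0-1 ALLOC][2-37 FREE]
Op 3: a = realloc(a, 16) -> a = 0; heap: [0-15 ALLOC][16-37 FREE]
Op 4: a = realloc(a, 2) -> a = 0; heap: [0-1 ALLOC][2-37 FREE]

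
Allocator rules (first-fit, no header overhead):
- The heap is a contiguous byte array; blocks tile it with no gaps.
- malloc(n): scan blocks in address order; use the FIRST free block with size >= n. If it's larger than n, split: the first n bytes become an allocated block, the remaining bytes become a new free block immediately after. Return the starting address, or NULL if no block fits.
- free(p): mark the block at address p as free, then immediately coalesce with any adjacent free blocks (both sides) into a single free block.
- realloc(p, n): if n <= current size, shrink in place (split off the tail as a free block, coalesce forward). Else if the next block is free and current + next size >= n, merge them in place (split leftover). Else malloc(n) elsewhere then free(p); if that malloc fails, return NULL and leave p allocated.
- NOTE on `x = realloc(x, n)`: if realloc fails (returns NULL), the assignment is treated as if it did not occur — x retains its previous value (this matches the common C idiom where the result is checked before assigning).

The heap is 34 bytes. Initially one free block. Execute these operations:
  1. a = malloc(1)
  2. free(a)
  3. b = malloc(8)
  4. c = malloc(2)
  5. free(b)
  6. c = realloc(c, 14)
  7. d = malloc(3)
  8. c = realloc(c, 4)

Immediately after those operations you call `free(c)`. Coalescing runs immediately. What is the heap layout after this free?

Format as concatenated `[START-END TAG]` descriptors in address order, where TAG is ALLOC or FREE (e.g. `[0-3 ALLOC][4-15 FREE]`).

Op 1: a = malloc(1) -> a = 0; heap: [0-0 ALLOC][1-33 FREE]
Op 2: free(a) -> (freed a); heap: [0-33 FREE]
Op 3: b = malloc(8) -> b = 0; heap: [0-7 ALLOC][8-33 FREE]
Op 4: c = malloc(2) -> c = 8; heap: [0-7 ALLOC][8-9 ALLOC][10-33 FREE]
Op 5: free(b) -> (freed b); heap: [0-7 FREE][8-9 ALLOC][10-33 FREE]
Op 6: c = realloc(c, 14) -> c = 8; heap: [0-7 FREE][8-21 ALLOC][22-33 FREE]
Op 7: d = malloc(3) -> d = 0; heap: [0-2 ALLOC][3-7 FREE][8-21 ALLOC][22-33 FREE]
Op 8: c = realloc(c, 4) -> c = 8; heap: [0-2 ALLOC][3-7 FREE][8-11 ALLOC][12-33 FREE]
free(c): c = 8 -> block [8-11 ALLOC]; mark free, coalesce with adjacent free neighbors -> [0-2 ALLOC][3-33 FREE]

Answer: [0-2 ALLOC][3-33 FREE]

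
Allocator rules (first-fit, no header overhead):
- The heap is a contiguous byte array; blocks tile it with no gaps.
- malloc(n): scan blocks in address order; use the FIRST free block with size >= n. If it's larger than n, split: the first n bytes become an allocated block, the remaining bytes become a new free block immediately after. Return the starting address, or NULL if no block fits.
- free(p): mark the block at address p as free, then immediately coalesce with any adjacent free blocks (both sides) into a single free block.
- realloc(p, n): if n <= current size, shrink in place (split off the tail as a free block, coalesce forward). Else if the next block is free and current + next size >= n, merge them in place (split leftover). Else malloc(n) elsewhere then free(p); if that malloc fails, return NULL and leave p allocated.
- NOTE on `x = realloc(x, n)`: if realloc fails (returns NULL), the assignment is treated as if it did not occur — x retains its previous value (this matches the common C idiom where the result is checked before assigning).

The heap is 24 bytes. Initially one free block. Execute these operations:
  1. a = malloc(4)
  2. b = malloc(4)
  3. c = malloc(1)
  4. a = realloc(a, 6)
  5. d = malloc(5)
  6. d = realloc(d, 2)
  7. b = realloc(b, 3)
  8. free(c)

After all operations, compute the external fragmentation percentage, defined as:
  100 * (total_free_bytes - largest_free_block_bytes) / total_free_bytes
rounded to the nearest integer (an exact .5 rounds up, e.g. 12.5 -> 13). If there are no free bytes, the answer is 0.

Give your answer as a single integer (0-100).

Answer: 46

Derivation:
Op 1: a = malloc(4) -> a = 0; heap: [0-3 ALLOC][4-23 FREE]
Op 2: b = malloc(4) -> b = 4; heap: [0-3 ALLOC][4-7 ALLOC][8-23 FREE]
Op 3: c = malloc(1) -> c = 8; heap: [0-3 ALLOC][4-7 ALLOC][8-8 ALLOC][9-23 FREE]
Op 4: a = realloc(a, 6) -> a = 9; heap: [0-3 FREE][4-7 ALLOC][8-8 ALLOC][9-14 ALLOC][15-23 FREE]
Op 5: d = malloc(5) -> d = 15; heap: [0-3 FREE][4-7 ALLOC][8-8 ALLOC][9-14 ALLOC][15-19 ALLOC][20-23 FREE]
Op 6: d = realloc(d, 2) -> d = 15; heap: [0-3 FREE][4-7 ALLOC][8-8 ALLOC][9-14 ALLOC][15-16 ALLOC][17-23 FREE]
Op 7: b = realloc(b, 3) -> b = 4; heap: [0-3 FREE][4-6 ALLOC][7-7 FREE][8-8 ALLOC][9-14 ALLOC][15-16 ALLOC][17-23 FREE]
Op 8: free(c) -> (freed c); heap: [0-3 FREE][4-6 ALLOC][7-8 FREE][9-14 ALLOC][15-16 ALLOC][17-23 FREE]
Free blocks: [4 2 7] total_free=13 largest=7 -> 100*(13-7)/13 = 600/13 ≈ 46.154 -> rounds to 46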